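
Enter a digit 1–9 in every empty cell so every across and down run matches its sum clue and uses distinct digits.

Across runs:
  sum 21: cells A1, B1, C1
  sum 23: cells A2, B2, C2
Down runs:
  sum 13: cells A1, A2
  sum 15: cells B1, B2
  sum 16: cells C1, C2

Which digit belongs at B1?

23 in 3 cells must be {6,8,9}; 16 in 2 cells must be {7,9}.
The 23 across and the 16 down share only 9, so C2 = 9.
C1 = 16 − 9 = 7 completes the 16 down.
Nothing is forced directly, so branch on A2, whose candidates are 6 or 8. If A2 = 6: then A1 would have to be in {5,6,8,9} for the 21 across but in {7} for the 13 down — contradiction. So A2 = 8.
A1 = 13 − 8 = 5 completes the 13 down.
B1 = 21 − 12 = 9 completes the 21 across.
B2 = 23 − 17 = 6 completes the 23 across.

9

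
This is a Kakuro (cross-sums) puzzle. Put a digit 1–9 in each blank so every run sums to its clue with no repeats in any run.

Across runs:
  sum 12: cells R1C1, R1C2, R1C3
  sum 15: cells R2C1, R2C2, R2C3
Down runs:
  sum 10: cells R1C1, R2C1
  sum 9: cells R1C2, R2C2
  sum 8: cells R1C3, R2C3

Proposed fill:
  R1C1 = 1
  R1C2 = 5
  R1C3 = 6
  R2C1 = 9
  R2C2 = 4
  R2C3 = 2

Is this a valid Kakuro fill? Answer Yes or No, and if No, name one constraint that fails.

Yes

Across: 1+5+6=12; 9+4+2=15. Down: 1+9=10; 5+4=9; 6+2=8. No digit repeats within any run.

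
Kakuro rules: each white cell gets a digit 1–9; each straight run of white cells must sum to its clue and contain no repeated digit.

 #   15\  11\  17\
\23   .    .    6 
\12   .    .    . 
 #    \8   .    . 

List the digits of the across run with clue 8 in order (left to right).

1, 7

23 in 3 cells must be {6,8,9}.
R1C2 = 8: the only remaining digit allowed by both the 23 across and the 11 down.
R1C1 = 23 − 14 = 9 completes the 23 across.
R2C1 = 15 − 9 = 6 completes the 15 down.
Nothing is forced directly, so branch on R2C2, whose candidates are 1 or 2. If R2C2 = 1: then R2C3 would have to be in {5} for the 12 across but in {2,3,4,7,8,9} for the 17 down — contradiction. So R2C2 = 2.
R2C3 = 12 − 8 = 4 completes the 12 across.
R3C2 = 11 − 10 = 1 completes the 11 down.
R3C3 = 8 − 1 = 7 completes the 8 across.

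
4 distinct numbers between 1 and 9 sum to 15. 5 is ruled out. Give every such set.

4 distinct digits from 1–9 sum between 10 and 30.
Dropping sets that contain 5.

{1,2,3,9}; {1,2,4,8}; {1,3,4,7}; {2,3,4,6}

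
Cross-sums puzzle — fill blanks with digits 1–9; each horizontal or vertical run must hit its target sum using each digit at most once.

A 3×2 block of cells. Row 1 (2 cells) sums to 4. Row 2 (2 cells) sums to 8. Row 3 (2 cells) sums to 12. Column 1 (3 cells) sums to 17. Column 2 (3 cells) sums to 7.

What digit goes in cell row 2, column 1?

4 in 2 cells must be {1,3}; 7 in 3 cells must be {1,2,4}.
The 4 across and the 7 down share only 1, so (1,2) = 1.
Given what's placed, (2,2) must be 2 to fit the 8 across and 7 down.
(3,2) = 7 − 3 = 4 completes the 7 down.
(1,1) = 4 − 1 = 3 completes the 4 across.
(2,1) = 8 − 2 = 6 completes the 8 across.
(3,1) = 12 − 4 = 8 completes the 12 across.

6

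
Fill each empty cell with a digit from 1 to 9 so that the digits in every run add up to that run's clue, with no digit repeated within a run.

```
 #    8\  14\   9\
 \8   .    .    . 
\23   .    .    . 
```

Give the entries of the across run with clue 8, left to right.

2 5 1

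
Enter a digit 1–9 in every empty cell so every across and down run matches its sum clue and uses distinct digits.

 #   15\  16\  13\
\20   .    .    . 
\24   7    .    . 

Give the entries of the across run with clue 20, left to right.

8, 7, 5

24 in 3 cells must be {7,8,9}; 16 in 2 cells must be {7,9}.
R1C1 = 15 − 7 = 8 completes the 15 down.
Given what's placed, R2C2 must be 9 to fit the 24 across and 16 down.
R2C3 = 24 − 16 = 8 completes the 24 across.
R1C2 = 16 − 9 = 7 completes the 16 down.
R1C3 = 20 − 15 = 5 completes the 20 across.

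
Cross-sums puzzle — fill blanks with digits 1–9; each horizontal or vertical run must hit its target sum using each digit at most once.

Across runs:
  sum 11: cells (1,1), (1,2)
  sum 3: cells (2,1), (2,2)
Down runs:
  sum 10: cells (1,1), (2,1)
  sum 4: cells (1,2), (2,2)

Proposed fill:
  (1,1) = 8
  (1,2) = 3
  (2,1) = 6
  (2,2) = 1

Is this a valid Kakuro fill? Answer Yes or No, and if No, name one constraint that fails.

No — the down run (1,1)–(2,1) sums to 14, not 10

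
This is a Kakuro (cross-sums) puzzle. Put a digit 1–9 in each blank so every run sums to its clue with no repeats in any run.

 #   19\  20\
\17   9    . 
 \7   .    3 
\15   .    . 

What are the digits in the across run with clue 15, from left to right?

6, 9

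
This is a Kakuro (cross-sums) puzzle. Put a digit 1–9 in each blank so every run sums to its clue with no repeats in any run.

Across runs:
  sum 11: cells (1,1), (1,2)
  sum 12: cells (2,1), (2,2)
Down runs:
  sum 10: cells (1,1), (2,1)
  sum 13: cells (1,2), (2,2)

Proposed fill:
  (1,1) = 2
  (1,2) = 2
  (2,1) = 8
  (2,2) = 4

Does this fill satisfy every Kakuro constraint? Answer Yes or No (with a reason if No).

No — the across run (1,1)–(1,2) sums to 4, not 11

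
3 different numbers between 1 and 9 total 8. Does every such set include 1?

Every partition of 8 into 3 distinct digits includes 1: {1,2,5}, {1,3,4}.

Yes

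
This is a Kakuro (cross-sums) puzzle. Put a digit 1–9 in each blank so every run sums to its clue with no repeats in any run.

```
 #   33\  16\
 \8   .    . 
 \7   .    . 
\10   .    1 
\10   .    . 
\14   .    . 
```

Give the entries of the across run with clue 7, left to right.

3, 4

16 in 5 cells must be {1,2,3,4,6}.
R3C1 = 10 − 1 = 9 completes the 10 across.
Given what's placed, R5C2 must be 6 to fit the 14 across and 16 down.
R5C1 = 14 − 6 = 8 completes the 14 across.
No cell is forced outright now. R1C2 can only be 2 or 3 (the digits allowed by both its 8 across and its 16 down). If R1C2 = 3: that forces R1C1 = 5, R2C1 = 4, after which R2C2 would have to be in {3} for the 7 across but in {2,4} for the 16 down — contradiction. So R1C2 = 2.
R1C1 = 8 − 2 = 6 completes the 8 across.
R2C1 = 3: the only remaining digit allowed by both the 7 across and the 33 down.
R2C2 = 7 − 3 = 4 completes the 7 across.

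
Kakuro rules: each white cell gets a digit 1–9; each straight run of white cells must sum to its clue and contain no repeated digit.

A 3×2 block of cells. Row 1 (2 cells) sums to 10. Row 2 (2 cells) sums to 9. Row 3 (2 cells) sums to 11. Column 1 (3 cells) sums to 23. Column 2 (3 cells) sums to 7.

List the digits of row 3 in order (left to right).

23 in 3 cells must be {6,8,9}; 7 in 3 cells must be {1,2,4}.
Nothing is forced directly, so branch on (2,1), whose candidates are 6 or 8. If (2,1) = 6: then (2,2) would have to be in {3} for the 9 across but in {1,2,4} for the 7 down — contradiction. So (2,1) = 8.
(2,2) = 9 − 8 = 1 completes the 9 across.
Nothing is forced directly, so branch on (1,1), whose candidates are 6 or 9. If (1,1) = 9: then (1,2) would have to be in {1} for the 10 across but in {2,4} for the 7 down — contradiction. So (1,1) = 6.
(1,2) = 10 − 6 = 4 completes the 10 across.
(3,1) = 23 − 14 = 9 completes the 23 down.
(3,2) = 11 − 9 = 2 completes the 11 across.

9 2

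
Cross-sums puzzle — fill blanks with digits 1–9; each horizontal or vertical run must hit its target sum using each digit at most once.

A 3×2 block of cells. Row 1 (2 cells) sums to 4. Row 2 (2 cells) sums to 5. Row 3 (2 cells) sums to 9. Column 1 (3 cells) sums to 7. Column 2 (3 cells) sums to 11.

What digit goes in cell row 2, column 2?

4 in 2 cells must be {1,3}; 7 in 3 cells must be {1,2,4}.
The 4 across and the 7 down share only 1, so (1,1) = 1.
(1,2) = 4 − 1 = 3 completes the 4 across.
Nothing is forced directly, so branch on (2,1), whose candidates are 2 or 4. If (2,1) = 2: then (2,2) would have to be in {3} for the 5 across but in {1,2,6,7} for the 11 down — contradiction. So (2,1) = 4.
(2,2) = 5 − 4 = 1 completes the 5 across.
(3,1) = 7 − 5 = 2 completes the 7 down.
(3,2) = 9 − 2 = 7 completes the 9 across.

1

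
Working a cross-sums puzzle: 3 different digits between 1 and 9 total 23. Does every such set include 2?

The only way to make 23 from 3 distinct digits is {6,8,9}, which does not contain 2.

No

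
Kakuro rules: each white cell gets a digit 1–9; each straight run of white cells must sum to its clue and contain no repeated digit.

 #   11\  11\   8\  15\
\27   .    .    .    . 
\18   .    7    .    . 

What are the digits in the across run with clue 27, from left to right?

8, 4, 6, 9

R1C2 = 11 − 7 = 4 completes the 11 down.
Given what's placed, R1C3 must be 6 to fit the 27 across and 8 down.
R2C3 = 8 − 6 = 2 completes the 8 down.
Nothing is forced directly, so branch on R2C4, whose candidates are 6 or 8. If R2C4 = 8: then R1C4 would have to be in {8,9} for the 27 across but in {7} for the 15 down — contradiction. So R2C4 = 6.
R1C4 = 15 − 6 = 9 completes the 15 down.
R2C1 = 18 − 15 = 3 completes the 18 across.
R1C1 = 27 − 19 = 8 completes the 27 across.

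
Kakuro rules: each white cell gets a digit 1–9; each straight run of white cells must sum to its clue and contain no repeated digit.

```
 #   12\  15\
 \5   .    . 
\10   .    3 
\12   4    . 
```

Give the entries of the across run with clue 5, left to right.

R1C2 = 4: the only remaining digit allowed by both the 5 across and the 15 down.
R2C1 = 10 − 3 = 7 completes the 10 across.
R3C2 = 12 − 4 = 8 completes the 12 across.
R1C1 = 5 − 4 = 1 completes the 5 across.

1, 4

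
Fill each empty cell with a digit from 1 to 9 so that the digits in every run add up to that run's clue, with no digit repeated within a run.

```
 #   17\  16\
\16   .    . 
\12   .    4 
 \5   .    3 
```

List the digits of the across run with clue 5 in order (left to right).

2 3

16 in 2 cells must be {7,9}.
R1C2 = 16 − 7 = 9 completes the 16 down.
R2C1 = 12 − 4 = 8 completes the 12 across.
R3C1 = 5 − 3 = 2 completes the 5 across.
R1C1 = 16 − 9 = 7 completes the 16 across.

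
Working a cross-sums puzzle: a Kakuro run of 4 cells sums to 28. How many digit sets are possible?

2

4 distinct digits from 1–9 sum between 10 and 30.
Enumerating: {4,7,8,9}, {5,6,8,9}.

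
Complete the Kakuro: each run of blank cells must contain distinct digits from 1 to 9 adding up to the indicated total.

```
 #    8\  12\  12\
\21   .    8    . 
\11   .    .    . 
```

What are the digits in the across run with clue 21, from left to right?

6, 8, 7

R2C2 = 12 − 8 = 4 completes the 12 down.
R2C3 = 5: the only remaining digit allowed by both the 11 across and the 12 down.
R1C3 = 12 − 5 = 7 completes the 12 down.
R2C1 = 11 − 9 = 2 completes the 11 across.
R1C1 = 21 − 15 = 6 completes the 21 across.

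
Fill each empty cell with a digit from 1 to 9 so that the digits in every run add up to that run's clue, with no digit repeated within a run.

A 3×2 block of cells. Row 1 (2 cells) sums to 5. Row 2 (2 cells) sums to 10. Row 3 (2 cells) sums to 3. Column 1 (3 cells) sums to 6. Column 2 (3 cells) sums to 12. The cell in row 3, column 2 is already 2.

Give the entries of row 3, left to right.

1, 2

3 in 2 cells must be {1,2}; 6 in 3 cells must be {1,2,3}.
(3,1) = 3 − 2 = 1 completes the 3 across.
No cell is forced outright now. (1,1) can only be 2 or 3 (the digits allowed by both its 5 across and its 6 down). If (1,1) = 3: then (1,2) would have to be in {2} for the 5 across but in {1,3,4,6,7,9} for the 12 down — contradiction. So (1,1) = 2.
(1,2) = 5 − 2 = 3 completes the 5 across.
(2,1) = 6 − 3 = 3 completes the 6 down.
(2,2) = 10 − 3 = 7 completes the 10 across.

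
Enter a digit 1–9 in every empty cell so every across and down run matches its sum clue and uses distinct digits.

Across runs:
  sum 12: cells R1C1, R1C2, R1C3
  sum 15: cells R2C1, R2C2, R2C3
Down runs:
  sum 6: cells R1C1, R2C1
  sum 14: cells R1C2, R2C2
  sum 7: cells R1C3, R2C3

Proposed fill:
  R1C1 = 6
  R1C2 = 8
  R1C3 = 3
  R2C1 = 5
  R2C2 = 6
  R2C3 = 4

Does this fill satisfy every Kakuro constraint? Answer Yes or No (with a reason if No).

No — the down run R1C1–R2C1 sums to 11, not 6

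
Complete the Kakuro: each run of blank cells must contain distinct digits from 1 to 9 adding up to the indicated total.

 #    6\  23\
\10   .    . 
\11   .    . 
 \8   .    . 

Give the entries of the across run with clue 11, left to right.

6 in 3 cells must be {1,2,3}; 23 in 3 cells must be {6,8,9}.
The 8 across and the 23 down share only 6, so R3C2 = 6.
R3C1 = 8 − 6 = 2 completes the 8 across.
Given what's placed, R2C1 must be 3 to fit the 11 across and 6 down.
R2C2 = 11 − 3 = 8 completes the 11 across.
R1C1 = 6 − 5 = 1 completes the 6 down.
R1C2 = 10 − 1 = 9 completes the 10 across.

3 8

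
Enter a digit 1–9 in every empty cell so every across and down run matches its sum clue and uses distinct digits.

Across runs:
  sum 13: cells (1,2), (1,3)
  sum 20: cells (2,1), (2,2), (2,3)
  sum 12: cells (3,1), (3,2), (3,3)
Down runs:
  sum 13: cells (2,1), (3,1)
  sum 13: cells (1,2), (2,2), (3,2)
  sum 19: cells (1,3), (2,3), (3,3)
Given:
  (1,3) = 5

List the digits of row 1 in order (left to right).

8, 5

(1,2) = 13 − 5 = 8 completes the 13 across.
Nothing is forced directly, so branch on (2,2), whose candidates are 3 or 4. If (2,2) = 4: then (2,3) would have to be in {7,9} for the 20 across but in {6,8} for the 19 down — contradiction. So (2,2) = 3.
Given what's placed, (2,3) must be 8 to fit the 20 across and 19 down.
(3,2) = 13 − 11 = 2 completes the 13 down.
(3,3) = 19 − 13 = 6 completes the 19 down.
(2,1) = 20 − 11 = 9 completes the 20 across.
(3,1) = 12 − 8 = 4 completes the 12 across.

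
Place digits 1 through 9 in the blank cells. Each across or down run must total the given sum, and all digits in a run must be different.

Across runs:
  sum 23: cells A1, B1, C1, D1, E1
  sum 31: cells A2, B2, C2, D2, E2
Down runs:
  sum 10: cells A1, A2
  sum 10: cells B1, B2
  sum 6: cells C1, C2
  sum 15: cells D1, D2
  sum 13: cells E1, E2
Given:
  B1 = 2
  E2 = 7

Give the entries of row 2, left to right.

E1 = 13 − 7 = 6 completes the 13 down.
B2 = 10 − 2 = 8 completes the 10 down.
No cell is forced outright now. D2 can only be 6 or 9 (the digits allowed by both its 31 across and its 15 down). If D2 = 9: then D1 would have to be in {1,3,4,5,7,8,9} for the 23 across but in {6} for the 15 down — contradiction. So D2 = 6.
D1 = 15 − 6 = 9 completes the 15 down.
C2 = 1: the only remaining digit allowed by both the 31 across and the 6 down.
A1 = 1: the only remaining digit allowed by both the 23 across and the 10 down.
C1 = 23 − 18 = 5 completes the 23 across.
A2 = 31 − 22 = 9 completes the 31 across.

9, 8, 1, 6, 7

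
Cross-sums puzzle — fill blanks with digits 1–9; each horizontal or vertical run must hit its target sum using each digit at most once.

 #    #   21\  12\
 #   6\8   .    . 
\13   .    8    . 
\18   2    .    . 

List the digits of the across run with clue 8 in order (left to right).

R2C1 = 6 − 2 = 4 completes the 6 down.
R2C3 = 13 − 12 = 1 completes the 13 across.
No cell is forced outright now. R1C2 can only be 6 or 7 (the digits allowed by both its 8 across and its 21 down). If R1C2 = 7: then R1C3 would have to be in {1} for the 8 across but in {2,3,4,5,6,7,8,9} for the 12 down — contradiction. So R1C2 = 6.
R1C3 = 8 − 6 = 2 completes the 8 across.
R3C2 = 21 − 14 = 7 completes the 21 down.
R3C3 = 18 − 9 = 9 completes the 18 across.

6 2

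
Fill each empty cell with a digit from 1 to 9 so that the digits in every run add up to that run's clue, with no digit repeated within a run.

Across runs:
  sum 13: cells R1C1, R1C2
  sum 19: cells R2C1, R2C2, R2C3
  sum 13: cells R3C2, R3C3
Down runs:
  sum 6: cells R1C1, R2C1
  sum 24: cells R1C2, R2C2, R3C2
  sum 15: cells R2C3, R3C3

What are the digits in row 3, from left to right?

7, 6

24 in 3 cells must be {7,8,9}.
Nothing is forced directly, so branch on R1C1, whose candidates are 4 or 5. If R1C1 = 5: that forces R1C2 = 8, after which R2C1 would have to be in {2,3,4,5,6,7,8,9} for the 19 across but in {1} for the 6 down — contradiction. So R1C1 = 4.
R1C2 = 13 − 4 = 9 completes the 13 across.
R2C1 = 6 − 4 = 2 completes the 6 down.
R2C2 = 8: the only remaining digit allowed by both the 19 across and the 24 down.
R2C3 = 19 − 10 = 9 completes the 19 across.
R3C2 = 24 − 17 = 7 completes the 24 down.
R3C3 = 13 − 7 = 6 completes the 13 across.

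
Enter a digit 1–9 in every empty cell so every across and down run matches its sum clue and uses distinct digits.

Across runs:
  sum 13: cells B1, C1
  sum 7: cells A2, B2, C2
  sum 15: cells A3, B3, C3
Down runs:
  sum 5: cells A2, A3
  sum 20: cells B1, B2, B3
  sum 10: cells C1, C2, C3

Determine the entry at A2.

2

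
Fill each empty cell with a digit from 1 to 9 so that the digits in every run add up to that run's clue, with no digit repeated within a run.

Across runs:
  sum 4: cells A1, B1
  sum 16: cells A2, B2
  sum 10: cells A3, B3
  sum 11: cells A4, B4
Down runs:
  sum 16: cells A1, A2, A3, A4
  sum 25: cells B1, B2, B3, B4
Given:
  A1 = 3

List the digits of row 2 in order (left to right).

4 in 2 cells must be {1,3}; 16 in 2 cells must be {7,9}.
B1 = 4 − 3 = 1 completes the 4 across.
A2 = 7: the only remaining digit allowed by both the 16 across and the 16 down.
B2 = 16 − 7 = 9 completes the 16 across.
Nothing is forced directly, so branch on B3, whose candidates are 7 or 8. If B3 = 7: then A3 would have to be in {3} for the 10 across but in {1,2,4,5} for the 16 down — contradiction. So B3 = 8.
A3 = 10 − 8 = 2 completes the 10 across.
A4 = 16 − 12 = 4 completes the 16 down.
B4 = 11 − 4 = 7 completes the 11 across.

7 9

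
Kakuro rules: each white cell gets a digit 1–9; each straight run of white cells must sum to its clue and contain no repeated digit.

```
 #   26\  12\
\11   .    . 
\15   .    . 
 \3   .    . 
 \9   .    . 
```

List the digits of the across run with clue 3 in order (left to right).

2, 1

3 in 2 cells must be {1,2}.
Only 6 fits R2C2 under both its across sum 15 and down sum 12.
The 3 across and the 26 down share only 2, so R3C1 = 2.
R3C2 = 3 − 2 = 1 completes the 3 across.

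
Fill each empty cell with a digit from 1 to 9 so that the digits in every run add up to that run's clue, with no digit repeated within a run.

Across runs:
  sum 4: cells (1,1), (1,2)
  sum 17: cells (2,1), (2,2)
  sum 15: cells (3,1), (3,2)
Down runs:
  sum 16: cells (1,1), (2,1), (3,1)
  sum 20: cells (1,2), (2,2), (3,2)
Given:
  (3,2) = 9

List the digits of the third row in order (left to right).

6 9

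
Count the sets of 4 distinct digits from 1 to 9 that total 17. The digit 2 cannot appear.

4

4 distinct digits from 1–9 sum between 10 and 30.
Dropping sets that contain 2.
Enumerating: {1,3,4,9}, {1,3,5,8}, {1,3,6,7}, {1,4,5,7}.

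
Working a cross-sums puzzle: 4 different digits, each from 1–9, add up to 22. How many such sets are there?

11

4 distinct digits from 1–9 sum between 10 and 30.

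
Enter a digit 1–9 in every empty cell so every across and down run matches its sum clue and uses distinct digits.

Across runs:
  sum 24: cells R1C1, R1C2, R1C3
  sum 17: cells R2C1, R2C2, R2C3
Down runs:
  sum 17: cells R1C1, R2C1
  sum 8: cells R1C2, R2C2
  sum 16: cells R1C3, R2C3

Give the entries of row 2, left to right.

9, 1, 7

24 in 3 cells must be {7,8,9}; 17 in 2 cells must be {8,9}; 16 in 2 cells must be {7,9}.
The 24 across and the 8 down share only 7, so R1C2 = 7.
Given what's placed, R1C3 must be 9 to fit the 24 across and 16 down.
R2C2 = 8 − 7 = 1 completes the 8 down.
R2C3 = 16 − 9 = 7 completes the 16 down.
R1C1 = 24 − 16 = 8 completes the 24 across.
R2C1 = 17 − 8 = 9 completes the 17 across.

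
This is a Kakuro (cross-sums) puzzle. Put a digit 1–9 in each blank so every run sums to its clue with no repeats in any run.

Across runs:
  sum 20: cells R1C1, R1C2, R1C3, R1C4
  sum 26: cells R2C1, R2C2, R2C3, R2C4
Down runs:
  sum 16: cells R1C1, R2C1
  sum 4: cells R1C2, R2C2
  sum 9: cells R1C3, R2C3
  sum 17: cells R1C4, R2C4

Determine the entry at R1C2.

1

16 in 2 cells must be {7,9}; 4 in 2 cells must be {1,3}; 17 in 2 cells must be {8,9}.
Only 3 fits R2C2 under both its across sum 26 and down sum 4.
R1C2 = 4 − 3 = 1 completes the 4 down.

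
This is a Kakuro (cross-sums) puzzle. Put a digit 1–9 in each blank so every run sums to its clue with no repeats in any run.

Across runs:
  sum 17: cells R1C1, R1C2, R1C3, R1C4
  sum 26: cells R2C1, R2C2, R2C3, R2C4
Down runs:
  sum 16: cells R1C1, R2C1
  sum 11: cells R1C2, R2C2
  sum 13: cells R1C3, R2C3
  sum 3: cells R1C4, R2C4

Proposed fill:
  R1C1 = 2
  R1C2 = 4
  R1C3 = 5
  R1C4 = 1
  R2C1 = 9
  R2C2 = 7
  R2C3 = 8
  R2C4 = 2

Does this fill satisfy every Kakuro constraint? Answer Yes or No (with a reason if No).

No — the down run R1C1–R2C1 sums to 11, not 16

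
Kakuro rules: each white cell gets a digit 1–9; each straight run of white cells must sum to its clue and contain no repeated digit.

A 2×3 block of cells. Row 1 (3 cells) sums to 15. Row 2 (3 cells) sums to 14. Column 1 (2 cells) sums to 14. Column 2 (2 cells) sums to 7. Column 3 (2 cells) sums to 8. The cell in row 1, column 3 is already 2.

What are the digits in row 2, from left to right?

5 3 6

(2,3) = 8 − 2 = 6 completes the 8 down.
(2,1) = 5: the only remaining digit allowed by both the 14 across and the 14 down.
(2,2) = 14 − 11 = 3 completes the 14 across.
(1,1) = 14 − 5 = 9 completes the 14 down.
(1,2) = 15 − 11 = 4 completes the 15 across.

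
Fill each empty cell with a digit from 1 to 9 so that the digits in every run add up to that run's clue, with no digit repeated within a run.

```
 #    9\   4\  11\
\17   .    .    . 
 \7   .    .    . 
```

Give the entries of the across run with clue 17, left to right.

7 in 3 cells must be {1,2,4}; 4 in 2 cells must be {1,3}.
The 7 across and the 4 down share only 1, so R2C2 = 1.
R1C2 = 4 − 1 = 3 completes the 4 down.
Nothing is forced directly, so branch on R2C1, whose candidates are 2 or 4. If R2C1 = 2: then R1C1 would have to be in {5,6,8,9} for the 17 across but in {7} for the 9 down — contradiction. So R2C1 = 4.
R1C1 = 9 − 4 = 5 completes the 9 down.
R1C3 = 17 − 8 = 9 completes the 17 across.
R2C3 = 7 − 5 = 2 completes the 7 across.

5 3 9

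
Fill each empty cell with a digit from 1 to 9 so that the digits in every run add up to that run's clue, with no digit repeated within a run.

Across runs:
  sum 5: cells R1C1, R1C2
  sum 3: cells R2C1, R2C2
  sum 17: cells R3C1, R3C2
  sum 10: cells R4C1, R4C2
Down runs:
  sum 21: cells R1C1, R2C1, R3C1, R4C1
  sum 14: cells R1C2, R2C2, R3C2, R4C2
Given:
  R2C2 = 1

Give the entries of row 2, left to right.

3 in 2 cells must be {1,2}; 17 in 2 cells must be {8,9}.
R2C1 = 3 − 1 = 2 completes the 3 across.
Given what's placed, R3C2 must be 8 to fit the 17 across and 14 down.
R3C1 = 17 − 8 = 9 completes the 17 across.
No cell is forced outright now. R1C1 can only be 3 or 4 (the digits allowed by both its 5 across and its 21 down). If R1C1 = 4: then R1C2 would have to be in {1} for the 5 across but in {2,3} for the 14 down — contradiction. So R1C1 = 3.
R1C2 = 5 − 3 = 2 completes the 5 across.
R4C1 = 21 − 14 = 7 completes the 21 down.
R4C2 = 10 − 7 = 3 completes the 10 across.

2 1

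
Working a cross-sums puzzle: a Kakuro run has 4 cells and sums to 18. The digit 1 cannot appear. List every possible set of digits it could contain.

4 distinct digits from 1–9 sum between 10 and 30.
Dropping sets that contain 1.

{2,3,4,9}; {2,3,5,8}; {2,3,6,7}; {2,4,5,7}; {3,4,5,6}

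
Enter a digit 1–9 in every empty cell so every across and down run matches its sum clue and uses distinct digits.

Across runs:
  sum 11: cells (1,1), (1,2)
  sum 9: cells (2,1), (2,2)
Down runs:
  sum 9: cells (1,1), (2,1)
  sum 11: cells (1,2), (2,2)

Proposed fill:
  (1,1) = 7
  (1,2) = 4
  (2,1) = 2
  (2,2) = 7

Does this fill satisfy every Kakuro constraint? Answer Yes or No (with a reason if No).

Yes

Across: 7+4=11; 2+7=9. Down: 7+2=9; 4+7=11. No digit repeats within any run.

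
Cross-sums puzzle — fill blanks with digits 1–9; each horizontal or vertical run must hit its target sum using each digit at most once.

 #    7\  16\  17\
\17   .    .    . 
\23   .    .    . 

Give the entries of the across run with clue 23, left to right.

6, 9, 8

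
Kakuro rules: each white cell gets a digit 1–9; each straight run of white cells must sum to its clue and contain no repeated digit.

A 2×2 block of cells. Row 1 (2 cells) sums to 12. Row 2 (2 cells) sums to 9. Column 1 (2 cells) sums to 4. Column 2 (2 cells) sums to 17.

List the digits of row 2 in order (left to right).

4 in 2 cells must be {1,3}; 17 in 2 cells must be {8,9}.
The 12 across and the 4 down share only 3, so (1,1) = 3.
(1,2) = 12 − 3 = 9 completes the 12 across.
(2,1) = 4 − 3 = 1 completes the 4 down.
(2,2) = 9 − 1 = 8 completes the 9 across.

1, 8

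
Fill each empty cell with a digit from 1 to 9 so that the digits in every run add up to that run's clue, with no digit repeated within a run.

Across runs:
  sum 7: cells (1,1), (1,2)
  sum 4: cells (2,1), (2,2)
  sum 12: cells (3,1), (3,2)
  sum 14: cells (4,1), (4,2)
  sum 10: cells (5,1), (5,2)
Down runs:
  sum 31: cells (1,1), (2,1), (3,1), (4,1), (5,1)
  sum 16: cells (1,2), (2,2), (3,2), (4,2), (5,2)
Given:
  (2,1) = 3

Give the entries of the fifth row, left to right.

4 in 2 cells must be {1,3}; 16 in 5 cells must be {1,2,3,4,6}.
(2,2) = 4 − 3 = 1 completes the 4 across.
(4,2) = 6: the only remaining digit allowed by both the 14 across and the 16 down.
(4,1) = 14 − 6 = 8 completes the 14 across.
No cell is forced outright now. (3,2) can only be 3 or 4 (the digits allowed by both its 12 across and its 16 down). If (3,2) = 4: then (3,1) would have to be in {8} for the 12 across but in {4,5,6,7,9} for the 31 down — contradiction. So (3,2) = 3.
(3,1) = 12 − 3 = 9 completes the 12 across.
Nothing is forced directly, so branch on (1,2), whose candidates are 2 or 4. If (1,2) = 4: then (1,1) would have to be in {3} for the 7 across but in {4,5,6,7} for the 31 down — contradiction. So (1,2) = 2.
(1,1) = 7 − 2 = 5 completes the 7 across.
(5,1) = 31 − 25 = 6 completes the 31 down.
(5,2) = 10 − 6 = 4 completes the 10 across.

6 4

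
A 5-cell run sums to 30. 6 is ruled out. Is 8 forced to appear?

Yes

Every partition of 30 into 5 distinct digits under that restriction includes 8: {1,5,7,8,9}, {2,4,7,8,9}.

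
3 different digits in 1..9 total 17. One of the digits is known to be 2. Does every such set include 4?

Counterexample: {2,6,9} sums to 17 under that restriction without using 4.

No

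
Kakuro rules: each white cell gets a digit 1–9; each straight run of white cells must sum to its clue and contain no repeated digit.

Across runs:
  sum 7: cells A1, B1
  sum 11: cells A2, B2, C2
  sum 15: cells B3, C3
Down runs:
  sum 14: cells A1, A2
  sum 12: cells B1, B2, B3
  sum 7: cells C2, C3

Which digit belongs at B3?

9

The 15 across and the 7 down share only 6, so C3 = 6.
C2 = 7 − 6 = 1 completes the 7 down.
B3 = 15 − 6 = 9 completes the 15 across.
B2 = 2: the only remaining digit allowed by both the 11 across and the 12 down.
B1 = 12 − 11 = 1 completes the 12 down.
A2 = 11 − 3 = 8 completes the 11 across.
A1 = 7 − 1 = 6 completes the 7 across.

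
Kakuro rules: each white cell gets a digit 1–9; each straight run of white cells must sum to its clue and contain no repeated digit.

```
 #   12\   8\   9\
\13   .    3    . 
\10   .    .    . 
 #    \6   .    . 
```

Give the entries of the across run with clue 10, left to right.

No cell is forced outright now. R2C2 can only be 1 or 4 (the digits allowed by both its 10 across and its 8 down). If R2C2 = 4: that forces R2C1 = 5, R2C3 = 1, R3C2 = 1, R3C3 = 5, after which R1C1 would have to be in {1,2,4,6,8,9} for the 13 across but in {7} for the 12 down — contradiction. So R2C2 = 1.
R3C2 = 8 − 4 = 4 completes the 8 down.
R3C3 = 6 − 4 = 2 completes the 6 across.
No cell is forced outright now. R1C1 can only be 4 or 8 or 9 (the digits allowed by both its 13 across and its 12 down). If R1C1 = 4: that forces R1C3 = 6, after which R2C1 would have to be in {2,3,4,5,6,7} for the 10 across but in {8} for the 12 down — contradiction. If R1C1 = 8: then R1C3 would have to be in {2} for the 13 across but in {1,3,4,6} for the 9 down — contradiction. So R1C1 = 9.
R1C3 = 13 − 12 = 1 completes the 13 across.
R2C1 = 12 − 9 = 3 completes the 12 down.
R2C3 = 10 − 4 = 6 completes the 10 across.

3, 1, 6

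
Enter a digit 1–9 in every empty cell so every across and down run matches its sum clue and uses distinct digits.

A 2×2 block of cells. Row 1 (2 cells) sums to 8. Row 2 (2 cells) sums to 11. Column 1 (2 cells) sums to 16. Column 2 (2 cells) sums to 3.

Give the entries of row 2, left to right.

16 in 2 cells must be {7,9}; 3 in 2 cells must be {1,2}.
The 8 across and the 16 down share only 7, so (1,1) = 7.
(1,2) = 8 − 7 = 1 completes the 8 across.
(2,1) = 16 − 7 = 9 completes the 16 down.
(2,2) = 11 − 9 = 2 completes the 11 across.

9 2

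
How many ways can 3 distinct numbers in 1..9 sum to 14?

3 distinct digits from 1–9 sum between 6 and 24.

8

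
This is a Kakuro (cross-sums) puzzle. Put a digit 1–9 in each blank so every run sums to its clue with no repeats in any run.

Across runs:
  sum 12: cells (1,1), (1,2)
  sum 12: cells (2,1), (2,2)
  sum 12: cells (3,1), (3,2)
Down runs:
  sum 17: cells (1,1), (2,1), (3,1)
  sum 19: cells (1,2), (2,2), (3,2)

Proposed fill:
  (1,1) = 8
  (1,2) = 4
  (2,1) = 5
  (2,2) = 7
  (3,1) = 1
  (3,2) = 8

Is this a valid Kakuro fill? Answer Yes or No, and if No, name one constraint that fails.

No — the across run (3,1)–(3,2) sums to 9, not 12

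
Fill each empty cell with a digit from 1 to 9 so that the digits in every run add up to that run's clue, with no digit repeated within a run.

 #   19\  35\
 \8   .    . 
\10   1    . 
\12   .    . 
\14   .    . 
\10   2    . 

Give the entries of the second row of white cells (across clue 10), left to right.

35 in 5 cells must be {5,6,7,8,9}.
R2C2 = 10 − 1 = 9 completes the 10 across.

1 9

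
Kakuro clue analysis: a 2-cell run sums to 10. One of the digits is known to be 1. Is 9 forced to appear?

Yes

The only way to make 10 from 2 distinct digits under that restriction is {1,9}, which contains 9.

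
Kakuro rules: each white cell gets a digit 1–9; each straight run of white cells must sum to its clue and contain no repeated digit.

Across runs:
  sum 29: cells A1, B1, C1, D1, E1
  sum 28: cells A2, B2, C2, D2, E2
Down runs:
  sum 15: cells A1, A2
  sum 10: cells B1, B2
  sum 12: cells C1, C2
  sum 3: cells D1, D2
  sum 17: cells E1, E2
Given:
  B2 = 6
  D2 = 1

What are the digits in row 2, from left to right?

9 6 4 1 8

3 in 2 cells must be {1,2}; 17 in 2 cells must be {8,9}.
B1 = 10 − 6 = 4 completes the 10 down.
D1 = 3 − 1 = 2 completes the 3 down.
Nothing is forced directly, so branch on C1, whose candidates are 8 or 9. If C1 = 9: that forces E1 = 8, after which C2 would have to be in {4,5,7,8,9} for the 28 across but in {3} for the 12 down — contradiction. So C1 = 8.
E1 = 9: the only remaining digit allowed by both the 29 across and the 17 down.
C2 = 12 − 8 = 4 completes the 12 down.
E2 = 17 − 9 = 8 completes the 17 down.
A1 = 29 − 23 = 6 completes the 29 across.
A2 = 28 − 19 = 9 completes the 28 across.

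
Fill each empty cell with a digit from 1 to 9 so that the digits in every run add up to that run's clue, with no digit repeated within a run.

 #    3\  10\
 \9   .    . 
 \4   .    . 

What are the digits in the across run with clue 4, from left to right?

1 3

4 in 2 cells must be {1,3}; 3 in 2 cells must be {1,2}.
The 4 across and the 3 down share only 1, so R2C1 = 1.
R2C2 = 4 − 1 = 3 completes the 4 across.
R1C1 = 3 − 1 = 2 completes the 3 down.
R1C2 = 9 − 2 = 7 completes the 9 across.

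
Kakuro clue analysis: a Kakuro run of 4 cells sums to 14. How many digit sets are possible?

4 distinct digits from 1–9 sum between 10 and 30.
Enumerating: {1,2,3,8}, {1,2,4,7}, {1,2,5,6}, {1,3,4,6}, {2,3,4,5}.

5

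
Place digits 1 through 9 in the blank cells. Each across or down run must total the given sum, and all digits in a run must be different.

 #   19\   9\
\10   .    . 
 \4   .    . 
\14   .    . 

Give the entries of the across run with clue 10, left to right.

7 3

4 in 2 cells must be {1,3}.
The 4 across and the 19 down share only 3, so R2C1 = 3.
R2C2 = 4 − 3 = 1 completes the 4 across.
Given what's placed, R3C1 must be 9 to fit the 14 across and 19 down.
R3C2 = 14 − 9 = 5 completes the 14 across.
R1C1 = 19 − 12 = 7 completes the 19 down.
R1C2 = 10 − 7 = 3 completes the 10 across.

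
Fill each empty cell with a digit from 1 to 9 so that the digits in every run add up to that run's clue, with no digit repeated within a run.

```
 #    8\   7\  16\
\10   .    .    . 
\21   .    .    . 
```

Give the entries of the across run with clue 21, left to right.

7 5 9

16 in 2 cells must be {7,9}.
The 10 across and the 16 down share only 7, so R1C3 = 7.
R2C3 = 16 − 7 = 9 completes the 16 down.
Nothing is forced directly, so branch on R2C1, whose candidates are 5 or 7. If R2C1 = 5: then R1C1 would have to be in {1,2} for the 10 across but in {3} for the 8 down — contradiction. So R2C1 = 7.
R1C1 = 8 − 7 = 1 completes the 8 down.
R1C2 = 10 − 8 = 2 completes the 10 across.
R2C2 = 21 − 16 = 5 completes the 21 across.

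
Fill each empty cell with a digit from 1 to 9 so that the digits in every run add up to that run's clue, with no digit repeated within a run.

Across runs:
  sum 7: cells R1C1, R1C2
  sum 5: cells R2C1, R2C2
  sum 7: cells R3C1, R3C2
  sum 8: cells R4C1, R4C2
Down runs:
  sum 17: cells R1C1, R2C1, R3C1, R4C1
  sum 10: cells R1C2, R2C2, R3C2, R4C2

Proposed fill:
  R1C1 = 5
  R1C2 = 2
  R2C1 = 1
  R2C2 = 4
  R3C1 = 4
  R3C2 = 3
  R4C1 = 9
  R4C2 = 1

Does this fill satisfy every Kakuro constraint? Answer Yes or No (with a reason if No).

No — the across run R4C1–R4C2 sums to 10, not 8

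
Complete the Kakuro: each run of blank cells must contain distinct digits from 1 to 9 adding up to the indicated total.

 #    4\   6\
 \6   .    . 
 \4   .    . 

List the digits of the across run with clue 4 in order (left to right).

3 1

4 in 2 cells must be {1,3}.
The 6 across and the 4 down share only 1, so R1C1 = 1.
R1C2 = 6 − 1 = 5 completes the 6 across.
R2C1 = 4 − 1 = 3 completes the 4 down.
R2C2 = 4 − 3 = 1 completes the 4 across.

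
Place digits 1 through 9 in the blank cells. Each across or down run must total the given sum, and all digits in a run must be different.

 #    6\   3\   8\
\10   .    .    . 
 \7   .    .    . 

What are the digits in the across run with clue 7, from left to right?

4, 2, 1

7 in 3 cells must be {1,2,4}; 3 in 2 cells must be {1,2}.
Nothing is forced directly, so branch on R1C2, whose candidates are 1 or 2. If R1C2 = 2: that forces R2C2 = 1, R2C3 = 2, after which R1C3 would have to be in {1,3,5,7} for the 10 across but in {6} for the 8 down — contradiction. So R1C2 = 1.
R2C2 = 3 − 1 = 2 completes the 3 down.
Given what's placed, R2C3 must be 1 to fit the 7 across and 8 down.
R1C3 = 8 − 1 = 7 completes the 8 down.
R2C1 = 7 − 3 = 4 completes the 7 across.
R1C1 = 10 − 8 = 2 completes the 10 across.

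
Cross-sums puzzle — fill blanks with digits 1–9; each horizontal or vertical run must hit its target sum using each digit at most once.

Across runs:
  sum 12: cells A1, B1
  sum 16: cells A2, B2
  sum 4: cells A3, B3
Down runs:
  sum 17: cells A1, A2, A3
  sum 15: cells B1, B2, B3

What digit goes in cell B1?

5

16 in 2 cells must be {7,9}; 4 in 2 cells must be {1,3}.
Nothing is forced directly, so branch on A2, whose candidates are 7 or 9. If A2 = 7: that forces B2 = 9, A3 = 1, after which B3 would have to be in {3} for the 4 across but in {1,2,4,5} for the 15 down — contradiction. So A2 = 9.
B2 = 16 − 9 = 7 completes the 16 across.
Given what's placed, B3 must be 3 to fit the 4 across and 15 down.
B1 = 15 − 10 = 5 completes the 15 down.
A3 = 4 − 3 = 1 completes the 4 across.
A1 = 12 − 5 = 7 completes the 12 across.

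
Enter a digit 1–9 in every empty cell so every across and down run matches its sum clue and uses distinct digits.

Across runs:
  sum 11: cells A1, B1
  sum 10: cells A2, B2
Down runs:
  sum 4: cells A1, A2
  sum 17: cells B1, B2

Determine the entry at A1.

3

4 in 2 cells must be {1,3}; 17 in 2 cells must be {8,9}.
The 11 across and the 4 down share only 3, so A1 = 3.
B1 = 11 − 3 = 8 completes the 11 across.
A2 = 4 − 3 = 1 completes the 4 down.
B2 = 10 − 1 = 9 completes the 10 across.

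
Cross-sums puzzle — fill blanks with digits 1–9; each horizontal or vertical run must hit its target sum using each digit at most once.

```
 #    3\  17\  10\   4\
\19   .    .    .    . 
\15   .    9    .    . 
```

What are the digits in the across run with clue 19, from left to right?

3 in 2 cells must be {1,2}; 17 in 2 cells must be {8,9}; 4 in 2 cells must be {1,3}.
R1C2 = 17 − 9 = 8 completes the 17 down.
No cell is forced outright now. R1C4 can only be 1 or 3 (the digits allowed by both its 19 across and its 4 down). If R1C4 = 1: then R1C1 would have to be in {3,4,6,7} for the 19 across but in {1,2} for the 3 down — contradiction. So R1C4 = 3.
R2C4 = 4 − 3 = 1 completes the 4 down.
Given what's placed, R2C1 must be 2 to fit the 15 across and 3 down.
R2C3 = 15 − 12 = 3 completes the 15 across.
R1C1 = 3 − 2 = 1 completes the 3 down.
R1C3 = 19 − 12 = 7 completes the 19 across.

1 8 7 3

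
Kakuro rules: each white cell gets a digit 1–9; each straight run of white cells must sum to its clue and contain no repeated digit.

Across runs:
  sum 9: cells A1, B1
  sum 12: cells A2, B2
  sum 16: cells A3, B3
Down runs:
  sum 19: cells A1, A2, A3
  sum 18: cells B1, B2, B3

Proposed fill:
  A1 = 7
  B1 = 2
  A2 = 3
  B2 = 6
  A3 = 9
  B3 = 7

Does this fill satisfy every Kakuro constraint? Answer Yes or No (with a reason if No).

No — the down run B1–B3 sums to 15, not 18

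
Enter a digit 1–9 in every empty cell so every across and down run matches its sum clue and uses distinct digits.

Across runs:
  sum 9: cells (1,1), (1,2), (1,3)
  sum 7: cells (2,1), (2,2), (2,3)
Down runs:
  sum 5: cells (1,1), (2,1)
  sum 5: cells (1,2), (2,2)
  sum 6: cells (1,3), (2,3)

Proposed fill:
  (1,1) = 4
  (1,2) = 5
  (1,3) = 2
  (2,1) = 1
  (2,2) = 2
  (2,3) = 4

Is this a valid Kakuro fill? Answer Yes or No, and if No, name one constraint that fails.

No — the across run (1,1)–(1,3) sums to 11, not 9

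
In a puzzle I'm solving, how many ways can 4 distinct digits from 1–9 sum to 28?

2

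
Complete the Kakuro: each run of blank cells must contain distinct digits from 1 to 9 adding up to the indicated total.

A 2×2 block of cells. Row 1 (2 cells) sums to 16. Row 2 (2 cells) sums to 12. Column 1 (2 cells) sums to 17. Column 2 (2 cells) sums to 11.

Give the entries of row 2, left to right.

8 4

16 in 2 cells must be {7,9}; 17 in 2 cells must be {8,9}.
The 16 across and the 17 down share only 9, so (1,1) = 9.
(1,2) = 16 − 9 = 7 completes the 16 across.
(2,1) = 17 − 9 = 8 completes the 17 down.
(2,2) = 12 − 8 = 4 completes the 12 across.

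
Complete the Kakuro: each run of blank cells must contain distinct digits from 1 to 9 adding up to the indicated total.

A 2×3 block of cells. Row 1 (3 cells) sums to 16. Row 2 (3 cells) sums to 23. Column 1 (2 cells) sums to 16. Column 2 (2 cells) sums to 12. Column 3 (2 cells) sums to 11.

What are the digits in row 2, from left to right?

23 in 3 cells must be {6,8,9}; 16 in 2 cells must be {7,9}.
The 23 across and the 16 down share only 9, so (2,1) = 9.
Given what's placed, (2,2) must be 8 to fit the 23 across and 12 down.
(2,3) = 23 − 17 = 6 completes the 23 across.
(1,1) = 16 − 9 = 7 completes the 16 down.
(1,2) = 12 − 8 = 4 completes the 12 down.
(1,3) = 16 − 11 = 5 completes the 16 across.

9 8 6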